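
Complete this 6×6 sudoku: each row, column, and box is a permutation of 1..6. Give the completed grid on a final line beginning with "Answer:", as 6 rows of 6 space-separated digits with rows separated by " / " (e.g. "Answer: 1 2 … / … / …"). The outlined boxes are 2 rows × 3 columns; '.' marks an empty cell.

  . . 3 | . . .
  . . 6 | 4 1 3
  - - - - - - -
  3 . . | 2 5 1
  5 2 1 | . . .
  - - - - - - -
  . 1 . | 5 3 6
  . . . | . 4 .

Step 1. [r1c5∈{2,6}] 2 has one home in col 5: r1c5. So r1c5=2.
Step 2. [r6c1∈{2,6}] r6c1 is the only open cell in col 1 admitting 6 ⇒ r6c1=6.
Step 3. [r3c3∈{4}] r3c3's peers cover all but 4. So r3c3=4.
Step 4. [r2c2∈{5}] nothing but 5 survives at r2c2 ⇒ r2c2=5.
Step 5. [r5c3∈{2}] nothing but 2 survives at r5c3, so r5c3=2.
Step 6. [r5c1∈{4}] r5c1's peers cover all but 4 ⇒ r5c1=4.
Step 7. [r4c4∈{3,6}] 3 has one home in row 4: r4c4, so r4c4=3.
Step 8. [r4c6∈{4}] nothing but 4 survives at r4c6 ⇒ r4c6=4.
Step 9. [r2c1∈{2}] r2c1 is down to just 2 ⇒ r2c1=2.
Step 10. [r6c6∈{2}] r6c6's peers cover all but 2. So r6c6=2.
Step 11. [r1c6∈{5}] r1c6 is down to just 5, so r1c6=5.
Step 12. [r6c3∈{5}] only 5 remains possible at r6c3. So r6c3=5.
Step 13. [r4c5∈{6}] only 6 remains possible at r4c5, so r4c5=6.
Step 14. [r3c2∈{6}] r3c2's peers cover all but 6 ⇒ r3c2=6.
Step 15. [r6c2∈{3}] nothing but 3 survives at r6c2. So r6c2=3.
Step 16. [r1c2∈{4}] only 4 remains possible at r1c2 ⇒ r1c2=4.
Step 17. [r1c1∈{1}] r1c1 is down to just 1. So r1c1=1.
Step 18. [r6c4∈{1}] nothing but 1 survives at r6c4. So r6c4=1.
Step 19. [r1c4∈{6}] r1c4 has the single candidate 6. So r1c4=6.

Answer: 1 4 3 6 2 5 / 2 5 6 4 1 3 / 3 6 4 2 5 1 / 5 2 1 3 6 4 / 4 1 2 5 3 6 / 6 3 5 1 4 2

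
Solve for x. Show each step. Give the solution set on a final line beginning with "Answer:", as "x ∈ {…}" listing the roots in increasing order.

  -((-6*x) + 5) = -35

Step 1. [-((-6*x) + 5) = -35] leading − — multiply by −1, so neg: (-6*x) + 5 = 35.
Step 2. [(-6*x) + 5 = 35] subtract 5: x sits inside (… + 5), so sub: -6*x = 30.
Step 3. [-6*x = 30] LHS = -6·(…); ÷-6 both sides, so div: x = -5.

Answer: x ∈ {-5}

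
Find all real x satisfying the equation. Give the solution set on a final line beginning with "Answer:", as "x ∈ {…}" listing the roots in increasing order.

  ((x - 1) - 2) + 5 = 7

Step 1. [((x - 1) - 2) + 5 = 7] the outer +5 inverts by subtracting 5, so sub: (x - 1) - 2 = 2.
Step 2. [(x - 1) - 2 = 2] add 2: x sits inside (… - 2), so sub: x - 1 = 4.
Step 3. [x - 1 = 4] add 1: x sits inside (… - 1). So sub: x = 5.

Answer: x ∈ {5}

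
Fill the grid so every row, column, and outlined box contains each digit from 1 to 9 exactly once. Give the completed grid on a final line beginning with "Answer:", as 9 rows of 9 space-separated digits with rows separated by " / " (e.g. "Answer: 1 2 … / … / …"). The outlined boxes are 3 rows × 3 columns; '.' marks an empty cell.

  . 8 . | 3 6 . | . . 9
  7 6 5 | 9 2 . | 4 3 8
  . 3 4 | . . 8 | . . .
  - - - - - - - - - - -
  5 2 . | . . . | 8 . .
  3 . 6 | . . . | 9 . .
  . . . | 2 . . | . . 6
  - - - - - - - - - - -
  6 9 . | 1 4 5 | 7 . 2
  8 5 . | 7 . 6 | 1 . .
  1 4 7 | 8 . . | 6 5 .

Step 1. [r2c6∈{1}] only 1 remains possible at r2c6 ⇒ r2c6=1.
Step 2. [r5c8∈{1,2,4,7}] 2 has one home in row 5: r5c8, so r5c8=2.
Step 3. [r5c5∈{1,5,7,8}] r5c5 is the only open cell in row 5 admitting 8, so r5c5=8.
Step 4. [r1c7∈{2,5}] r1c7 is the only open cell in row 1 admitting 5. So r1c7=5.
Step 5. [r6c5∈{1,3,5,7,9}] across row 6, 5 lands solely at r6c5. So r6c5=5.
Step 6. [r4c5∈{1,3,7,9}] 1 has one home in col 5: r4c5 ⇒ r4c5=1.
Step 7. [r5c4∈{4}] r5c4 is down to just 4 ⇒ r5c4=4.
Step 8. [r5c6∈{7}] only 7 remains possible at r5c6. So r5c6=7.
Step 9. [r1c8∈{1,7}] row 1 places 7 nowhere but r1c8 ⇒ r1c8=7.
Step 10. [r9c9∈{3}] only 3 remains possible at r9c9, so r9c9=3.
Step 11. [r4c3∈{9}] r4c3 is down to just 9. So r4c3=9.
Step 12. [r5c2∈{1}] only 1 remains possible at r5c2 ⇒ r5c2=1.
Step 13. [r4c8∈{4}] r4c8 has the single candidate 4 ⇒ r4c8=4.
Step 14. [r9c5∈{9}] nothing but 9 survives at r9c5 ⇒ r9c5=9.
Step 15. [r1c1∈{2}] r1c1 is down to just 2. So r1c1=2.
Step 16. [r8c3∈{2,3}] r8c3 is the only open cell in row 8 admitting 2. So r8c3=2.
Step 17. [r6c8∈{1}] only 1 remains possible at r6c8, so r6c8=1.
Step 18. [r4c6∈{3}] r4c6 has the single candidate 3, so r4c6=3.
Step 19. [r3c5∈{7}] r3c5 is down to just 7. So r3c5=7.
Step 20. [r4c9∈{7}] r4c9 has the single candidate 7. So r4c9=7.
Step 21. [r6c7∈{3}] r6c7's peers cover all but 3, so r6c7=3.
Step 22. [r7c8∈{8}] nothing but 8 survives at r7c8 ⇒ r7c8=8.
Step 23. [r6c1∈{4}] r6c1 is down to just 4. So r6c1=4.
Step 24. [r5c9∈{5}] r5c9's peers cover all but 5. So r5c9=5.
Step 25. [r7c3∈{3}] r7c3 is down to just 3 ⇒ r7c3=3.
Step 26. [r4c4∈{6}] nothing but 6 survives at r4c4 ⇒ r4c4=6.
Step 27. [r8c9∈{4}] r8c9 is down to just 4. So r8c9=4.
Step 28. [r8c8∈{9}] nothing but 9 survives at r8c8, so r8c8=9.
Step 29. [r6c6∈{9}] r6c6 is down to just 9 ⇒ r6c6=9.
Step 30. [r3c1∈{9}] nothing but 9 survives at r3c1. So r3c1=9.
Step 31. [r3c8∈{6}] only 6 remains possible at r3c8, so r3c8=6.
Step 32. [r8c5∈{3}] r8c5 is down to just 3. So r8c5=3.
Step 33. [r3c7∈{2}] r3c7 is down to just 2 ⇒ r3c7=2.
Step 34. [r9c6∈{2}] r9c6 is down to just 2. So r9c6=2.
Step 35. [r3c9∈{1}] only 1 remains possible at r3c9. So r3c9=1.
Step 36. [r1c3∈{1}] r1c3 has the single candidate 1, so r1c3=1.
Step 37. [r1c6∈{4}] r1c6 is down to just 4 ⇒ r1c6=4.
Step 38. [r3c4∈{5}] r3c4 has the single candidate 5, so r3c4=5.
Step 39. [r6c3∈{8}] r6c3's peers cover all but 8 ⇒ r6c3=8.
Step 40. [r6c2∈{7}] nothing but 7 survives at r6c2 ⇒ r6c2=7.

Answer: 2 8 1 3 6 4 5 7 9 / 7 6 5 9 2 1 4 3 8 / 9 3 4 5 7 8 2 6 1 / 5 2 9 6 1 3 8 4 7 / 3 1 6 4 8 7 9 2 5 / 4 7 8 2 5 9 3 1 6 / 6 9 3 1 4 5 7 8 2 / 8 5 2 7 3 6 1 9 4 / 1 4 7 8 9 2 6 5 3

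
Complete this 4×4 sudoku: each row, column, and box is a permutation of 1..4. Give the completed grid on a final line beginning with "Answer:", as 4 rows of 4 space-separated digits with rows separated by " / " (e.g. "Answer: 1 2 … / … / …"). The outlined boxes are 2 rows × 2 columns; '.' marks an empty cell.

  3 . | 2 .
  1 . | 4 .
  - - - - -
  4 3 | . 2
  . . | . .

Step 1. [r4c2∈{1,2}] col 2 places 1 nowhere but r4c2, so r4c2=1.
Step 2. [r2c4∈{3}] only 3 remains possible at r2c4 ⇒ r2c4=3.
Step 3. [r3c3∈{1}] r3c3 has the single candidate 1. So r3c3=1.
Step 4. [r4c1∈{2}] r4c1 has the single candidate 2. So r4c1=2.
Step 5. [r4c4∈{4}] only 4 remains possible at r4c4. So r4c4=4.
Step 6. [r2c2∈{2}] r2c2's peers cover all but 2, so r2c2=2.
Step 7. [r4c3∈{3}] r4c3 is down to just 3. So r4c3=3.
Step 8. [r1c2∈{4}] r1c2 is down to just 4 ⇒ r1c2=4.
Step 9. [r1c4∈{1}] r1c4's peers cover all but 1, so r1c4=1.

Answer: 3 4 2 1 / 1 2 4 3 / 4 3 1 2 / 2 1 3 4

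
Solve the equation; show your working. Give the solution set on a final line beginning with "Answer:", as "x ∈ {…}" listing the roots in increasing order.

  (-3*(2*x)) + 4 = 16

Step 1. [(-3*(2*x)) + 4 = 16] subtract 4: x sits inside (… + 4). So sub: -3*(2*x) = 12.
Step 2. [-3*(2*x) = 12] -3·(inner) — divide through by -3. So div: 2*x = -4.
Step 3. [2*x = -4] 2 out front; divide by 2 ⇒ div: x = -2.

Answer: x ∈ {-2}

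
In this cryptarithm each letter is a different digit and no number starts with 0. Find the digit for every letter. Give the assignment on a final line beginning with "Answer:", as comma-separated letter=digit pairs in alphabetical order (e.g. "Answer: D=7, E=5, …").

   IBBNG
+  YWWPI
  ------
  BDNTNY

Step 1. [B] adding two 5-digit numbers gives at most 5+1 digits, and here it does — B is that final carry and must be 1, so B=1.
Step 2. [col 1: G + I ≡ Y (mod 10)] no forcing yet in column 1 (carry-in 0); G=4 is free and consistent — try it, so G=4.
Step 3. [col 1: G + I ≡ Y (mod 10)] column 1 (G + I ≡ Y (mod 10), carry-in 0) doesn't pin Y yet; pick Y=2 and continue ⇒ Y=2.
Step 4. [col 1: G + I ≡ Y (mod 10)] column 1: given G=4, Y=2, carry-in 0, and digits 1,2,4 already taken and all letters distinct, G+I≡Y (mod 10) forces I=8. So I=8.
Step 5. [col 2: N + P ≡ N (mod 10)] from column 2 (nothing yet, carry-in 1, digits 1,2,4,8 already taken and all letters distinct): P must equal 9. So P=9.
Step 6. [col 2: N + P ≡ N (mod 10)] several values work for N in column 2 (N + P ≡ N (mod 10), carry-in 1); try N=6 ⇒ N=6.
Step 7. [col 3: B + W ≡ T (mod 10)] no forcing yet in column 3 (carry-in 1); W=5 is free and consistent — try it, so W=5.
Step 8. [col 3: B + W ≡ T (mod 10)] from column 3 (B=1, W=5, carry-in 1, digits 1,2,4,5,6,8,9 already taken and all letters distinct): T must equal 7, so T=7.
Step 9. [col 5: I + Y ≡ D (mod 10)] column 5: given I=8, Y=2, carry-in 0, and digits 1,2,4,5,6,7,8,9 already taken and all letters distinct, I+Y≡D (mod 10) forces D=0 ⇒ D=0.

Answer: B=1, D=0, G=4, I=8, N=6, P=9, T=7, W=5, Y=2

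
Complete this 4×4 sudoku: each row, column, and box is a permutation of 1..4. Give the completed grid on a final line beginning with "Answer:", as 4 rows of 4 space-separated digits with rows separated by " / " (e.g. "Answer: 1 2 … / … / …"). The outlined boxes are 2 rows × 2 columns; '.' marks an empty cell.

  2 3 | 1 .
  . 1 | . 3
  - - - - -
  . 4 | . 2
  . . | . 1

Step 1. [r4c3∈{3,4}] r4c3 is the only open cell in row 4 admitting 4 ⇒ r4c3=4.
Step 2. [r4c1∈{3}] r4c1 is down to just 3. So r4c1=3.
Step 3. [r3c3∈{3}] r3c3 is down to just 3 ⇒ r3c3=3.
Step 4. [r3c1∈{1}] r3c1 has the single candidate 1 ⇒ r3c1=1.
Step 5. [r1c4∈{4}] r1c4 is down to just 4. So r1c4=4.
Step 6. [r2c3∈{2}] r2c3's peers cover all but 2, so r2c3=2.
Step 7. [r4c2∈{2}] nothing but 2 survives at r4c2. So r4c2=2.
Step 8. [r2c1∈{4}] r2c1 is down to just 4, so r2c1=4.

Answer: 2 3 1 4 / 4 1 2 3 / 1 4 3 2 / 3 2 4 1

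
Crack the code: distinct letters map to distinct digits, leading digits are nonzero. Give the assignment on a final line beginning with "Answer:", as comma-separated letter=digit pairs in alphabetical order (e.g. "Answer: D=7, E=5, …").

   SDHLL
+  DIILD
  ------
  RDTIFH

Step 1. [col 1: L + D ≡ H (mod 10)] several values work for D in column 1 (L + D ≡ H (mod 10), carry-in 0); try D=8. So D=8.
Step 2. [R] R is the leading digit of a 6-digit sum of two 5-digit numbers; the final carry is exactly 1. So R=1.
Step 3. [col 1: L + D ≡ H (mod 10)] no forcing yet in column 1 (carry-in 0); H=0 is free and consistent — try it, so H=0.
Step 4. [col 1: L + D ≡ H (mod 10)] from column 1 (D=8, H=0, carry-in 0, digits 0,1,8 already taken and all letters distinct): L must equal 2, so L=2.
Step 5. [col 2: L + L ≡ F (mod 10)] from column 2 (L=2, carry-in 1, digits 0,1,2,8 already taken and all letters distinct): F must equal 5 ⇒ F=5.
Step 6. [col 3: H + I ≡ I (mod 10)] I=6 is one option consistent with column 3 (H + I ≡ I (mod 10), carry-in 0) — take it. So I=6.
Step 7. [col 4: D + I ≡ T (mod 10)] column 4 reads D+I+carry(0)=T with D=8, I=6; with digits 0,1,2,5,6,8 already taken and all letters distinct, the only value for T is 4 ⇒ T=4.
Step 8. [col 5: S + D ≡ D (mod 10)] in column 5 we have S+D≡D with carry-in 1; given D=8 and digits 0,1,2,4,5,6,8 already taken and all letters distinct, that pins S to 9, so S=9.

Answer: D=8, F=5, H=0, I=6, L=2, R=1, S=9, T=4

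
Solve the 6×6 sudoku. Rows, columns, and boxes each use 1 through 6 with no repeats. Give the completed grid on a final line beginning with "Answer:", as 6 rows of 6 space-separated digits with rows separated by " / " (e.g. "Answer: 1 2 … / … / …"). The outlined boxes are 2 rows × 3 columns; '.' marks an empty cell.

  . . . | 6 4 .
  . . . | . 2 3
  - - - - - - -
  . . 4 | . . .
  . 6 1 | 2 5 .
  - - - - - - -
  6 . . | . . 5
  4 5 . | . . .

Step 1. [r5c2∈{1,2,3}] 1 has one home in box 5: r5c2 ⇒ r5c2=1.
Step 2. [r5c5∈{3}] only 3 remains possible at r5c5. So r5c5=3.
Step 3. [r6c4∈{1}] only 1 remains possible at r6c4. So r6c4=1.
Step 4. [r3c1∈{2,3,5}] across row 3, 5 lands solely at r3c1. So r3c1=5.
Step 5. [r1c1∈{1,2,3}] across col 1, 2 lands solely at r1c1. So r1c1=2.
Step 6. [r6c5∈{6}] only 6 remains possible at r6c5 ⇒ r6c5=6.
Step 7. [r1c3∈{3,5}] in row 1, 5 fits only at r1c3, so r1c3=5.
Step 8. [r6c6∈{2}] r6c6 is down to just 2 ⇒ r6c6=2.
Step 9. [r1c2∈{3}] r1c2 has the single candidate 3, so r1c2=3.
Step 10. [r1c6∈{1}] nothing but 1 survives at r1c6, so r1c6=1.
Step 11. [r3c6∈{6}] nothing but 6 survives at r3c6, so r3c6=6.
Step 12. [r4c1∈{3}] only 3 remains possible at r4c1, so r4c1=3.
Step 13. [r2c1∈{1}] only 1 remains possible at r2c1. So r2c1=1.
Step 14. [r2c4∈{5}] r2c4 is down to just 5, so r2c4=5.
Step 15. [r2c2∈{4}] nothing but 4 survives at r2c2, so r2c2=4.
Step 16. [r3c5∈{1}] only 1 remains possible at r3c5, so r3c5=1.
Step 17. [r5c4∈{4}] r5c4's peers cover all but 4 ⇒ r5c4=4.
Step 18. [r3c4∈{3}] r3c4 has the single candidate 3, so r3c4=3.
Step 19. [r2c3∈{6}] r2c3 is down to just 6, so r2c3=6.
Step 20. [r4c6∈{4}] r4c6 is down to just 4. So r4c6=4.
Step 21. [r3c2∈{2}] only 2 remains possible at r3c2 ⇒ r3c2=2.
Step 22. [r5c3∈{2}] r5c3 has the single candidate 2, so r5c3=2.
Step 23. [r6c3∈{3}] r6c3 has the single candidate 3 ⇒ r6c3=3.

Answer: 2 3 5 6 4 1 / 1 4 6 5 2 3 / 5 2 4 3 1 6 / 3 6 1 2 5 4 / 6 1 2 4 3 5 / 4 5 3 1 6 2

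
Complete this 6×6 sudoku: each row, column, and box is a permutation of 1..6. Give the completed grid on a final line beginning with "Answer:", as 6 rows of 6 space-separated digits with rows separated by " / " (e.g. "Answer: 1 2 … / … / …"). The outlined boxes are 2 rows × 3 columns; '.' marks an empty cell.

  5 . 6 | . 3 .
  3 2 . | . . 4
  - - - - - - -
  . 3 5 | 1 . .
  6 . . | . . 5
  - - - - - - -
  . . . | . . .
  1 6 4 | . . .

Step 1. [r5c1∈{2}] nothing but 2 survives at r5c1. So r5c1=2.
Step 2. [r4c4∈{2,3,4}] across row 4, 3 lands solely at r4c4 ⇒ r4c4=3.
Step 3. [r2c3∈{1}] r2c3 has the single candidate 1, so r2c3=1.
Step 4. [r5c5∈{1,4,5,6}] in col 5, 1 fits only at r5c5, so r5c5=1.
Step 5. [r1c4∈{2}] r1c4 has the single candidate 2, so r1c4=2.
Step 6. [r6c4∈{5}] nothing but 5 survives at r6c4 ⇒ r6c4=5.
Step 7. [r6c5∈{2}] only 2 remains possible at r6c5. So r6c5=2.
Step 8. [r3c1∈{4}] r3c1 is down to just 4, so r3c1=4.
Step 9. [r3c5∈{6}] r3c5 has the single candidate 6, so r3c5=6.
Step 10. [r5c6∈{3,6}] in col 6, 6 fits only at r5c6. So r5c6=6.
Step 11. [r3c6∈{2}] nothing but 2 survives at r3c6. So r3c6=2.
Step 12. [r2c4∈{6}] r2c4 is down to just 6, so r2c4=6.
Step 13. [r1c6∈{1}] r1c6 has the single candidate 1, so r1c6=1.
Step 14. [r5c3∈{3}] r5c3 has the single candidate 3. So r5c3=3.
Step 15. [r4c2∈{1}] r4c2 is down to just 1. So r4c2=1.
Step 16. [r5c2∈{5}] r5c2's peers cover all but 5. So r5c2=5.
Step 17. [r4c5∈{4}] r4c5's peers cover all but 4. So r4c5=4.
Step 18. [r1c2∈{4}] r1c2 is down to just 4 ⇒ r1c2=4.
Step 19. [r4c3∈{2}] only 2 remains possible at r4c3. So r4c3=2.
Step 20. [r5c4∈{4}] only 4 remains possible at r5c4. So r5c4=4.
Step 21. [r6c6∈{3}] r6c6's peers cover all but 3, so r6c6=3.
Step 22. [r2c5∈{5}] nothing but 5 survives at r2c5, so r2c5=5.

Answer: 5 4 6 2 3 1 / 3 2 1 6 5 4 / 4 3 5 1 6 2 / 6 1 2 3 4 5 / 2 5 3 4 1 6 / 1 6 4 5 2 3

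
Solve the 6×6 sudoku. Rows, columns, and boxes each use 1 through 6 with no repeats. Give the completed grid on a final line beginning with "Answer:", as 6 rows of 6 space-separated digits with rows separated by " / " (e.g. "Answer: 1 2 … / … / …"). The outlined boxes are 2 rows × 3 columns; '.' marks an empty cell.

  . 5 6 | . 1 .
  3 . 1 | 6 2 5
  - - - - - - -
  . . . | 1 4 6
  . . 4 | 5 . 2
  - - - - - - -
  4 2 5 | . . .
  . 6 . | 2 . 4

Step 1. [r5c4∈{3}] r5c4 is down to just 3 ⇒ r5c4=3.
Step 2. [r3c2∈{3}] r3c2's peers cover all but 3. So r3c2=3.
Step 3. [r6c1∈{1}] r6c1's peers cover all but 1, so r6c1=1.
Step 4. [r1c1∈{2}] nothing but 2 survives at r1c1, so r1c1=2.
Step 5. [r4c1∈{6}] nothing but 6 survives at r4c1, so r4c1=6.
Step 6. [r4c5∈{3}] nothing but 3 survives at r4c5 ⇒ r4c5=3.
Step 7. [r3c1∈{5}] r3c1's peers cover all but 5. So r3c1=5.
Step 8. [r2c2∈{4}] r2c2 is down to just 4. So r2c2=4.
Step 9. [r1c4∈{4}] r1c4 has the single candidate 4 ⇒ r1c4=4.
Step 10. [r6c5∈{5}] r6c5 has the single candidate 5 ⇒ r6c5=5.
Step 11. [r5c5∈{6}] r5c5 has the single candidate 6, so r5c5=6.
Step 12. [r3c3∈{2}] r3c3 is down to just 2 ⇒ r3c3=2.
Step 13. [r6c3∈{3}] r6c3's peers cover all but 3 ⇒ r6c3=3.
Step 14. [r4c2∈{1}] r4c2 has the single candidate 1 ⇒ r4c2=1.
Step 15. [r1c6∈{3}] r1c6 is down to just 3, so r1c6=3.
Step 16. [r5c6∈{1}] r5c6 has the single candidate 1. So r5c6=1.

Answer: 2 5 6 4 1 3 / 3 4 1 6 2 5 / 5 3 2 1 4 6 / 6 1 4 5 3 2 / 4 2 5 3 6 1 / 1 6 3 2 5 4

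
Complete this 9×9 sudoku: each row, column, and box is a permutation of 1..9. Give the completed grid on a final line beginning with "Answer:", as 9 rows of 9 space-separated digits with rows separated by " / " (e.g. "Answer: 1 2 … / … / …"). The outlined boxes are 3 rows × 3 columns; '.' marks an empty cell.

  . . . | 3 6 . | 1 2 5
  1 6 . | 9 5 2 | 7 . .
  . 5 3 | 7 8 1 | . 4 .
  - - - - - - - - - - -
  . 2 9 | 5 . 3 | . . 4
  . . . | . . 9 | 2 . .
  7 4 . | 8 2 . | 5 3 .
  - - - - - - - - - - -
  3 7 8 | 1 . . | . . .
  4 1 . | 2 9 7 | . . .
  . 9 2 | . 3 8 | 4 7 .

Step 1. [r2c8∈{8}] r2c8's peers cover all but 8, so r2c8=8.
Step 2. [r6c6∈{6}] nothing but 6 survives at r6c6, so r6c6=6.
Step 3. [r5c9∈{1,6,7,8}] col 9 places 7 nowhere but r5c9 ⇒ r5c9=7.
Step 4. [r7c8∈{5,6,9}] r7c8 is the only open cell in col 8 admitting 9. So r7c8=9.
Step 5. [r7c7∈{6}] r7c7 has the single candidate 6, so r7c7=6.
Step 6. [r9c1∈{5,6}] in row 9, 5 fits only at r9c1, so r9c1=5.
Step 7. [r1c2∈{8}] nothing but 8 survives at r1c2, so r1c2=8.
Step 8. [r6c3∈{1}] r6c3 is down to just 1, so r6c3=1.
Step 9. [r8c7∈{3,8}] 3 has one home in col 7: r8c7 ⇒ r8c7=3.
Step 10. [r5c1∈{6,8}] row 5 places 8 nowhere but r5c1 ⇒ r5c1=8.
Step 11. [r3c7∈{9}] r3c7 has the single candidate 9, so r3c7=9.
Step 12. [r7c5∈{4}] nothing but 4 survives at r7c5. So r7c5=4.
Step 13. [r4c1∈{6}] r4c1 has the single candidate 6 ⇒ r4c1=6.
Step 14. [r5c5∈{1}] only 1 remains possible at r5c5, so r5c5=1.
Step 15. [r2c3∈{4}] only 4 remains possible at r2c3 ⇒ r2c3=4.
Step 16. [r9c4∈{6}] only 6 remains possible at r9c4. So r9c4=6.
Step 17. [r5c2∈{3}] nothing but 3 survives at r5c2. So r5c2=3.
Step 18. [r8c3∈{6}] r8c3's peers cover all but 6 ⇒ r8c3=6.
Step 19. [r6c9∈{9}] r6c9's peers cover all but 9, so r6c9=9.
Step 20. [r8c9∈{8}] r8c9's peers cover all but 8. So r8c9=8.
Step 21. [r7c6∈{5}] r7c6's peers cover all but 5. So r7c6=5.
Step 22. [r1c6∈{4}] nothing but 4 survives at r1c6. So r1c6=4.
Step 23. [r4c7∈{8}] r4c7's peers cover all but 8, so r4c7=8.
Step 24. [r3c9∈{6}] r3c9's peers cover all but 6 ⇒ r3c9=6.
Step 25. [r9c9∈{1}] nothing but 1 survives at r9c9. So r9c9=1.
Step 26. [r1c1∈{9}] nothing but 9 survives at r1c1, so r1c1=9.
Step 27. [r5c8∈{6}] nothing but 6 survives at r5c8, so r5c8=6.
Step 28. [r8c8∈{5}] r8c8's peers cover all but 5, so r8c8=5.
Step 29. [r3c1∈{2}] r3c1 has the single candidate 2 ⇒ r3c1=2.
Step 30. [r4c5∈{7}] nothing but 7 survives at r4c5 ⇒ r4c5=7.
Step 31. [r5c4∈{4}] only 4 remains possible at r5c4 ⇒ r5c4=4.
Step 32. [r2c9∈{3}] nothing but 3 survives at r2c9 ⇒ r2c9=3.
Step 33. [r4c8∈{1}] only 1 remains possible at r4c8 ⇒ r4c8=1.
Step 34. [r7c9∈{2}] r7c9's peers cover all but 2, so r7c9=2.
Step 35. [r1c3∈{7}] only 7 remains possible at r1c3, so r1c3=7.
Step 36. [r5c3∈{5}] r5c3 has the single candidate 5, so r5c3=5.

Answer: 9 8 7 3 6 4 1 2 5 / 1 6 4 9 5 2 7 8 3 / 2 5 3 7 8 1 9 4 6 / 6 2 9 5 7 3 8 1 4 / 8 3 5 4 1 9 2 6 7 / 7 4 1 8 2 6 5 3 9 / 3 7 8 1 4 5 6 9 2 / 4 1 6 2 9 7 3 5 8 / 5 9 2 6 3 8 4 7 1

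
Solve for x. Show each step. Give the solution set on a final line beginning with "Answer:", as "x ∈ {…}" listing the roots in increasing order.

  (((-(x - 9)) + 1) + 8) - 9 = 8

Step 1. [(((-(x - 9)) + 1) + 8) - 9 = 8] add 9: x sits inside (… - 9), so sub: ((-(x - 9)) + 1) + 8 = 17.
Step 2. [((-(x - 9)) + 1) + 8 = 17] +8 is outermost — subtract 8 both sides. So sub: (-(x - 9)) + 1 = 9.
Step 3. [(-(x - 9)) + 1 = 9] the outer +1 inverts by subtracting 1. So sub: -(x - 9) = 8.
Step 4. [-(x - 9) = 8] leading − — multiply by −1, so neg: x - 9 = -8.
Step 5. [x - 9 = -8] the outer -9 inverts by adding 9. So sub: x = 1.

Answer: x ∈ {1}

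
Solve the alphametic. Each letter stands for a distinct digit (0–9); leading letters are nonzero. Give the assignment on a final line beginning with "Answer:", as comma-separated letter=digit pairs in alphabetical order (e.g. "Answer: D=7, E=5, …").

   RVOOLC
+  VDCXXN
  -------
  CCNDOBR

Step 1. [col 1: C + N ≡ R (mod 10)] C=1 is one option consistent with column 1 (C + N ≡ R (mod 10), carry-in 0) — take it, so C=1.
Step 2. [col 1: C + N ≡ R (mod 10)] column 1 (C + N ≡ R (mod 10), carry-in 0) doesn't pin R yet; pick R=8 and continue. So R=8.
Step 3. [col 1: C + N ≡ R (mod 10)] column 1: given C=1, R=8, carry-in 0, and digits 1,8 already taken and all letters distinct, C+N≡R (mod 10) forces N=7, so N=7.
Step 4. [col 2: L + X ≡ B (mod 10)] B=5 is one option consistent with column 2 (L + X ≡ B (mod 10), carry-in 0) — take it, so B=5.
Step 5. [col 2: L + X ≡ B (mod 10)] column 2 (L + X ≡ B (mod 10), carry-in 0) doesn't pin X yet; pick X=9 and continue ⇒ X=9.
Step 6. [col 2: L + X ≡ B (mod 10)] in column 2 we have L+X≡B with carry-in 0; given X=9, B=5 and digits 1,5,7,8,9 already taken and all letters distinct, that pins L to 6 ⇒ L=6.
Step 7. [col 3: O + X ≡ O (mod 10)] O=2 is one option consistent with column 3 (O + X ≡ O (mod 10), carry-in 1) — take it ⇒ O=2.
Step 8. [col 4: O + C ≡ D (mod 10)] column 4: given O=2, C=1, carry-in 1, and digits 1,2,5,6,7,8,9 already taken and all letters distinct, O+C≡D (mod 10) forces D=4, so D=4.
Step 9. [col 5: V + D ≡ N (mod 10)] from column 5 (D=4, N=7, carry-in 0, digits 1,2,4,5,6,7,8,9 already taken and all letters distinct): V must equal 3, so V=3.

Answer: B=5, C=1, D=4, L=6, N=7, O=2, R=8, V=3, X=9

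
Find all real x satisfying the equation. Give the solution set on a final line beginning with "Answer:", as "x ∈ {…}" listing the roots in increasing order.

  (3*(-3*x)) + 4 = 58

Step 1. [(3*(-3*x)) + 4 = 58] +4 is outermost — subtract 4 both sides ⇒ sub: 3*(-3*x) = 54.
Step 2. [3*(-3*x) = 54] 3 out front; divide by 3, so div: -3*x = 18.
Step 3. [-3*x = 18] -3·(inner) — divide through by -3 ⇒ div: x = -6.

Answer: x ∈ {-6}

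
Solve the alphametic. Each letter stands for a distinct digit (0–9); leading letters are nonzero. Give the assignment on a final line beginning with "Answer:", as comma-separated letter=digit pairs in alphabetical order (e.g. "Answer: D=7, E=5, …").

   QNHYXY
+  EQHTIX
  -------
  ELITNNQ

Step 1. [E] the sum has 7 digits but both addends have 6; that extra leading digit E is the final carry, namely 1 ⇒ E=1.
Step 2. [col 1: Y + X ≡ Q (mod 10)] Y=6 is one option consistent with column 1 (Y + X ≡ Q (mod 10), carry-in 0) — take it. So Y=6.
Step 3. [col 1: Y + X ≡ Q (mod 10)] several values work for Q in column 1 (Y + X ≡ Q (mod 10), carry-in 0); try Q=8. So Q=8.
Step 4. [col 1: Y + X ≡ Q (mod 10)] column 1: given Y=6, Q=8, carry-in 0, and digits 1,6,8 already taken and all letters distinct, Y+X≡Q (mod 10) forces X=2, so X=2.
Step 5. [col 2: X + I ≡ N (mod 10)] N=5 is one option consistent with column 2 (X + I ≡ N (mod 10), carry-in 0) — take it, so N=5.
Step 6. [col 2: X + I ≡ N (mod 10)] column 2 reads X+I+carry(0)=N with X=2, N=5; with digits 1,2,5,6,8 already taken and all letters distinct, the only value for I is 3 ⇒ I=3.
Step 7. [col 3: Y + T ≡ N (mod 10)] from column 3 (Y=6, N=5, carry-in 0, digits 1,2,3,5,6,8 already taken and all letters distinct): T must equal 9. So T=9.
Step 8. [col 4: H + H ≡ T (mod 10)] column 4: given T=9, carry-in 1, and digits 1,2,3,5,6,8,9 already taken and all letters distinct, H+H≡T (mod 10) forces H=4 ⇒ H=4.
Step 9. [col 6: Q + E ≡ L (mod 10)] in column 6 we have Q+E≡L with carry-in 1; given Q=8, E=1 and digits 1,2,3,4,5,6,8,9 already taken and all letters distinct, that pins L to 0, so L=0.

Answer: E=1, H=4, I=3, L=0, N=5, Q=8, T=9, X=2, Y=6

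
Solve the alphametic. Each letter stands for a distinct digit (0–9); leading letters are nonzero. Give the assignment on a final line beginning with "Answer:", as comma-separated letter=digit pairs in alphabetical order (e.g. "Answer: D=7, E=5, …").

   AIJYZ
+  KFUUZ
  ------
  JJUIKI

Step 1. [col 1: Z + Z ≡ I (mod 10)] several values work for Z in column 1 (Z + Z ≡ I (mod 10), carry-in 0); try Z=5, so Z=5.
Step 2. [col 1: Z + Z ≡ I (mod 10)] column 1: given Z=5, carry-in 0, and digits 5 already taken and all letters distinct, Z+Z≡I (mod 10) forces I=0 ⇒ I=0.
Step 3. [J] J is the leading digit of a 6-digit sum of two 5-digit numbers; the final carry is exactly 1. So J=1.
Step 4. [col 2: Y + U ≡ K (mod 10)] Y=3 is one option consistent with column 2 (Y + U ≡ K (mod 10), carry-in 1) — take it. So Y=3.
Step 5. [col 2: Y + U ≡ K (mod 10)] U=8 is one option consistent with column 2 (Y + U ≡ K (mod 10), carry-in 1) — take it. So U=8.
Step 6. [col 2: Y + U ≡ K (mod 10)] column 2: given Y=3, U=8, carry-in 1, and digits 0,1,3,5,8 already taken and all letters distinct, Y+U≡K (mod 10) forces K=2 ⇒ K=2.
Step 7. [col 4: I + F ≡ U (mod 10)] from column 4 (I=0, U=8, carry-in 1, digits 0,1,2,3,5,8 already taken and all letters distinct): F must equal 7. So F=7.
Step 8. [col 5: A + K ≡ J (mod 10)] from column 5 (K=2, J=1, carry-in 0, digits 0,1,2,3,5,7,8 already taken and all letters distinct): A must equal 9. So A=9.

Answer: A=9, F=7, I=0, J=1, K=2, U=8, Y=3, Z=5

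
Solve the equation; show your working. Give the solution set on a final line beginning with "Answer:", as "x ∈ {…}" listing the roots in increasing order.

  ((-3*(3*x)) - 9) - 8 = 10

Step 1. [((-3*(3*x)) - 9) - 8 = 10] 8 comes off first (add 8) ⇒ sub: (-3*(3*x)) - 9 = 18.
Step 2. [(-3*(3*x)) - 9 = 18] -3 divides every term; factor it out. So factor: (3*x) + 3 = -6.
Step 3. [(3*x) + 3 = -6] the outer +3 inverts by subtracting 3. So sub: 3*x = -9.
Step 4. [3*x = -9] divide by the outer 3. So div: x = -3.

Answer: x ∈ {-3}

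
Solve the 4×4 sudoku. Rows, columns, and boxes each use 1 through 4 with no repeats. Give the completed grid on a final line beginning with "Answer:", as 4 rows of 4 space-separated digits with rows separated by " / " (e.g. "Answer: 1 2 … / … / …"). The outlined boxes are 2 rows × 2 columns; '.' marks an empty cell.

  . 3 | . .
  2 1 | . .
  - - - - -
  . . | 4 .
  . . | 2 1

Step 1. [r3c4∈{3}] r3c4 is down to just 3 ⇒ r3c4=3.
Step 2. [r1c1∈{4}] nothing but 4 survives at r1c1, so r1c1=4.
Step 3. [r1c4∈{2}] r1c4 is down to just 2 ⇒ r1c4=2.
Step 4. [r2c4∈{4}] nothing but 4 survives at r2c4 ⇒ r2c4=4.
Step 5. [r3c2∈{2}] only 2 remains possible at r3c2, so r3c2=2.
Step 6. [r2c3∈{3}] r2c3 has the single candidate 3. So r2c3=3.
Step 7. [r3c1∈{1}] r3c1's peers cover all but 1, so r3c1=1.
Step 8. [r1c3∈{1}] only 1 remains possible at r1c3. So r1c3=1.
Step 9. [r4c2∈{4}] r4c2's peers cover all but 4. So r4c2=4.
Step 10. [r4c1∈{3}] r4c1 has the single candidate 3, so r4c1=3.

Answer: 4 3 1 2 / 2 1 3 4 / 1 2 4 3 / 3 4 2 1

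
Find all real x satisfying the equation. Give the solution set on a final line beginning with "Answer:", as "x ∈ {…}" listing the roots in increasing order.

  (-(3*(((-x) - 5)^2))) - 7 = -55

Step 1. [(-(3*(((-x) - 5)^2))) - 7 = -55] -7 is outermost — add 7 both sides, so sub: -(3*(((-x) - 5)^2)) = -48.
Step 2. [-(3*(((-x) - 5)^2)) = -48] flip signs both sides, so neg: 3*(((-x) - 5)^2) = 48.
Step 3. [3*(((-x) - 5)^2) = 48] divide by the outer 3, so div: ((-x) - 5)^2 = 16.
Step 4. [((-x) - 5)^2 = 16] 16 ≥ 0, LHS is (·)² — take ±√. So sqrt: (-x) - 5 = 4 or -4.
Step 5. [(-x) - 5 = 4 or -4] -5 is outermost — add 5 both sides ⇒ sub: -x = 9 or 1.
Step 6. [-x = 9 or 1] LHS negated; negate both sides, so neg: x = -9 or -1.

Answer: x ∈ {-9, -1}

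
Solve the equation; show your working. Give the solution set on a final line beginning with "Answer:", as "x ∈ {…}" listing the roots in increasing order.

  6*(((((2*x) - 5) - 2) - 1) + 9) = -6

Step 1. [6*(((((2*x) - 5) - 2) - 1) + 9) = -6] 6 out front; divide by 6 ⇒ div: ((((2*x) - 5) - 2) - 1) + 9 = -1.
Step 2. [((((2*x) - 5) - 2) - 1) + 9 = -1] +9 is outermost — subtract 9 both sides ⇒ sub: (((2*x) - 5) - 2) - 1 = -10.
Step 3. [(((2*x) - 5) - 2) - 1 = -10] -1 is outermost — add 1 both sides ⇒ sub: ((2*x) - 5) - 2 = -9.
Step 4. [((2*x) - 5) - 2 = -9] add 2: x sits inside (… - 2). So sub: (2*x) - 5 = -7.
Step 5. [(2*x) - 5 = -7] the outer -5 inverts by adding 5. So sub: 2*x = -2.
Step 6. [2*x = -2] LHS = 2·(…); ÷2 both sides. So div: x = -1.

Answer: x ∈ {-1}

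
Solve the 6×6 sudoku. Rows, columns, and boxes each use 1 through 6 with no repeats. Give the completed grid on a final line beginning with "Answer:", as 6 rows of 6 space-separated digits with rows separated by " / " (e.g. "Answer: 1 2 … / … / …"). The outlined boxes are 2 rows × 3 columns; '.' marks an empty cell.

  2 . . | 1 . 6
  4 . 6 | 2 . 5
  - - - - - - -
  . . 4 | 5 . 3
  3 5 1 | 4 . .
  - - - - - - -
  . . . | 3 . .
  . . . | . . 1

Step 1. [r6c4∈{6}] r6c4's peers cover all but 6 ⇒ r6c4=6.
Step 2. [r6c1∈{5}] r6c1 has the single candidate 5. So r6c1=5.
Step 3. [r5c3∈{2}] r5c3 is down to just 2. So r5c3=2.
Step 4. [r1c2∈{3}] r1c2 has the single candidate 3 ⇒ r1c2=3.
Step 5. [r6c5∈{2,4}] r6c5 is the only open cell in row 6 admitting 2, so r6c5=2.
Step 6. [r3c1∈{6}] r3c1 is down to just 6 ⇒ r3c1=6.
Step 7. [r5c6∈{4}] nothing but 4 survives at r5c6 ⇒ r5c6=4.
Step 8. [r2c2∈{1}] only 1 remains possible at r2c2, so r2c2=1.
Step 9. [r5c1∈{1}] r5c1 has the single candidate 1. So r5c1=1.
Step 10. [r6c3∈{3}] r6c3 is down to just 3 ⇒ r6c3=3.
Step 11. [r1c5∈{4}] only 4 remains possible at r1c5. So r1c5=4.
Step 12. [r1c3∈{5}] r1c3's peers cover all but 5, so r1c3=5.
Step 13. [r2c5∈{3}] r2c5 is down to just 3. So r2c5=3.
Step 14. [r4c5∈{6}] only 6 remains possible at r4c5. So r4c5=6.
Step 15. [r5c5∈{5}] r5c5 is down to just 5. So r5c5=5.
Step 16. [r6c2∈{4}] r6c2 is down to just 4, so r6c2=4.
Step 17. [r4c6∈{2}] nothing but 2 survives at r4c6. So r4c6=2.
Step 18. [r5c2∈{6}] r5c2 has the single candidate 6 ⇒ r5c2=6.
Step 19. [r3c2∈{2}] r3c2 is down to just 2 ⇒ r3c2=2.
Step 20. [r3c5∈{1}] r3c5 is down to just 1. So r3c5=1.

Answer: 2 3 5 1 4 6 / 4 1 6 2 3 5 / 6 2 4 5 1 3 / 3 5 1 4 6 2 / 1 6 2 3 5 4 / 5 4 3 6 2 1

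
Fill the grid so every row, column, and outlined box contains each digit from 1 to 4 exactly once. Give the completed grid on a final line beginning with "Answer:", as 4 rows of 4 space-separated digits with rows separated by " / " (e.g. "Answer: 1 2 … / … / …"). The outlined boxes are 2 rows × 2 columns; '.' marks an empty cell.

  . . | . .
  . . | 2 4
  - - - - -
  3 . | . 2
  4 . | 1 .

Step 1. [r1c4∈{1,3}] 1 has one home in col 4: r1c4 ⇒ r1c4=1.
Step 2. [r2c2∈{1,3}] 3 has one home in row 2: r2c2. So r2c2=3.
Step 3. [r1c2∈{2,4}] across row 1, 4 lands solely at r1c2, so r1c2=4.
Step 4. [r4c2∈{2}] nothing but 2 survives at r4c2. So r4c2=2.
Step 5. [r1c3∈{3}] nothing but 3 survives at r1c3 ⇒ r1c3=3.
Step 6. [r3c2∈{1}] r3c2 is down to just 1 ⇒ r3c2=1.
Step 7. [r2c1∈{1}] r2c1 has the single candidate 1 ⇒ r2c1=1.
Step 8. [r3c3∈{4}] r3c3 has the single candidate 4. So r3c3=4.
Step 9. [r1c1∈{2}] r1c1 is down to just 2 ⇒ r1c1=2.
Step 10. [r4c4∈{3}] nothing but 3 survives at r4c4. So r4c4=3.

Answer: 2 4 3 1 / 1 3 2 4 / 3 1 4 2 / 4 2 1 3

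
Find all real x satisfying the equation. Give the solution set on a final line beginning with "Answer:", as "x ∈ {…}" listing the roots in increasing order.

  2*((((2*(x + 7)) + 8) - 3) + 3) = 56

Step 1. [2*((((2*(x + 7)) + 8) - 3) + 3) = 56] LHS = 2·(…); ÷2 both sides ⇒ div: (((2*(x + 7)) + 8) - 3) + 3 = 28.
Step 2. [(((2*(x + 7)) + 8) - 3) + 3 = 28] the outer +3 inverts by subtracting 3 ⇒ sub: ((2*(x + 7)) + 8) - 3 = 25.
Step 3. [((2*(x + 7)) + 8) - 3 = 25] add 3: x sits inside (… - 3). So sub: (2*(x + 7)) + 8 = 28.
Step 4. [(2*(x + 7)) + 8 = 28] subtract 8: x sits inside (… + 8) ⇒ sub: 2*(x + 7) = 20.
Step 5. [2*(x + 7) = 20] leading coefficient 2: divide by 2. So div: x + 7 = 10.
Step 6. [x + 7 = 10] subtract 7: x sits inside (… + 7), so sub: x = 3.

Answer: x ∈ {3}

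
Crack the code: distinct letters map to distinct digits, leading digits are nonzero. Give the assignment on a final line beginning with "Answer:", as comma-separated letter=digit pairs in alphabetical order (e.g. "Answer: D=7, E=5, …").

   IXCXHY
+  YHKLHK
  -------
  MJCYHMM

Step 1. [col 1: Y + K ≡ M (mod 10)] several values work for M in column 1 (Y + K ≡ M (mod 10), carry-in 0); try M=1, so M=1.
Step 2. [col 1: Y + K ≡ M (mod 10)] Y=5 is one option consistent with column 1 (Y + K ≡ M (mod 10), carry-in 0) — take it. So Y=5.
Step 3. [col 1: Y + K ≡ M (mod 10)] in column 1 we have Y+K≡M with carry-in 0; given Y=5, M=1 and digits 1,5 already taken and all letters distinct, that pins K to 6. So K=6.
Step 4. [col 2: H + H ≡ M (mod 10)] column 2: given M=1, carry-in 1, and digits 1,5,6 already taken and all letters distinct, H+H≡M (mod 10) forces H=0, so H=0.
Step 5. [col 3: X + L ≡ H (mod 10)] several values work for L in column 3 (X + L ≡ H (mod 10), carry-in 0); try L=3, so L=3.
Step 6. [col 3: X + L ≡ H (mod 10)] column 3 reads X+L+carry(0)=H with L=3, H=0; with digits 0,1,3,5,6 already taken and all letters distinct, the only value for X is 7. So X=7.
Step 7. [col 4: C + K ≡ Y (mod 10)] column 4 reads C+K+carry(1)=Y with K=6, Y=5; with digits 0,1,3,5,6,7 already taken and all letters distinct, the only value for C is 8, so C=8.
Step 8. [col 6: I + Y ≡ J (mod 10)] several values work for I in column 6 (I + Y ≡ J (mod 10), carry-in 0); try I=9, so I=9.
Step 9. [col 6: I + Y ≡ J (mod 10)] column 6 reads I+Y+carry(0)=J with I=9, Y=5; with digits 0,1,3,5,6,7,8,9 already taken and all letters distinct, the only value for J is 4, so J=4.

Answer: C=8, H=0, I=9, J=4, K=6, L=3, M=1, X=7, Y=5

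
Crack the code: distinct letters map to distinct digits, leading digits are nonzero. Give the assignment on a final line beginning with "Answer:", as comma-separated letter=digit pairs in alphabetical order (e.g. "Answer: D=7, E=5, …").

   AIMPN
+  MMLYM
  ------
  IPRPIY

Step 1. [col 1: N + M ≡ Y (mod 10)] no forcing yet in column 1 (carry-in 0); M=4 is free and consistent — try it, so M=4.
Step 2. [col 1: N + M ≡ Y (mod 10)] column 1 (N + M ≡ Y (mod 10), carry-in 0) doesn't pin Y yet; pick Y=9 and continue ⇒ Y=9.
Step 3. [col 1: N + M ≡ Y (mod 10)] column 1: given M=4, Y=9, carry-in 0, and digits 4,9 already taken and all letters distinct, N+M≡Y (mod 10) forces N=5, so N=5.
Step 4. [col 2: P + Y ≡ I (mod 10)] column 2 (P + Y ≡ I (mod 10), carry-in 0) doesn't pin I yet; pick I=1 and continue. So I=1.
Step 5. [col 2: P + Y ≡ I (mod 10)] column 2 reads P+Y+carry(0)=I with Y=9, I=1; with digits 1,4,5,9 already taken and all letters distinct, the only value for P is 2, so P=2.
Step 6. [col 3: M + L ≡ P (mod 10)] in column 3 we have M+L≡P with carry-in 1; given M=4, P=2 and digits 1,2,4,5,9 already taken and all letters distinct, that pins L to 7 ⇒ L=7.
Step 7. [col 4: I + M ≡ R (mod 10)] in column 4 we have I+M≡R with carry-in 1; given I=1, M=4 and digits 1,2,4,5,7,9 already taken and all letters distinct, that pins R to 6, so R=6.
Step 8. [col 5: A + M ≡ P (mod 10)] from column 5 (M=4, P=2, carry-in 0, digits 1,2,4,5,6,7,9 already taken and all letters distinct): A must equal 8. So A=8.

Answer: A=8, I=1, L=7, M=4, N=5, P=2, R=6, Y=9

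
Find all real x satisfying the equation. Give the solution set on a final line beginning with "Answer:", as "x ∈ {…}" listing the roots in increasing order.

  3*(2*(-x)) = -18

Step 1. [3*(2*(-x)) = -18] 3 out front; divide by 3, so div: 2*(-x) = -6.
Step 2. [2*(-x) = -6] 2 out front; divide by 2, so div: -x = -3.
Step 3. [-x = -3] leading − — multiply by −1, so neg: x = 3.

Answer: x ∈ {3}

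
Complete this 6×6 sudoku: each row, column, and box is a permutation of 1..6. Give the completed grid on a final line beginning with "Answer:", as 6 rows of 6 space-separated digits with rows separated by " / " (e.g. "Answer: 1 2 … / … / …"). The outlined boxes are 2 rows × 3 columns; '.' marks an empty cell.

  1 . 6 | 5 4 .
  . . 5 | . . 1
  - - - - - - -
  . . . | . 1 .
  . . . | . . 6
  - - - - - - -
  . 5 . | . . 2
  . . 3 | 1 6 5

Step 1. [r1c2∈{2,3}] in row 1, 2 fits only at r1c2. So r1c2=2.
Step 2. [r6c2∈{4}] r6c2 has the single candidate 4. So r6c2=4.
Step 3. [r3c6∈{3,4}] col 6 places 4 nowhere but r3c6, so r3c6=4.
Step 4. [r2c2∈{3}] r2c2 has the single candidate 3 ⇒ r2c2=3.
Step 5. [r3c3∈{2}] only 2 remains possible at r3c3. So r3c3=2.
Step 6. [r3c4∈{3}] only 3 remains possible at r3c4, so r3c4=3.
Step 7. [r4c3∈{1,4}] col 3 places 4 nowhere but r4c3 ⇒ r4c3=4.
Step 8. [r4c4∈{2}] nothing but 2 survives at r4c4, so r4c4=2.
Step 9. [r3c1∈{5,6}] r3c1 is the only open cell in row 3 admitting 5 ⇒ r3c1=5.
Step 10. [r5c4∈{4}] r5c4's peers cover all but 4, so r5c4=4.
Step 11. [r1c6∈{3}] r1c6's peers cover all but 3. So r1c6=3.
Step 12. [r4c5∈{5}] r4c5's peers cover all but 5. So r4c5=5.
Step 13. [r5c5∈{3}] only 3 remains possible at r5c5 ⇒ r5c5=3.
Step 14. [r5c3∈{1}] r5c3's peers cover all but 1, so r5c3=1.
Step 15. [r6c1∈{2}] only 2 remains possible at r6c1. So r6c1=2.
Step 16. [r2c5∈{2}] r2c5's peers cover all but 2 ⇒ r2c5=2.
Step 17. [r4c2∈{1}] r4c2's peers cover all but 1, so r4c2=1.
Step 18. [r2c1∈{4}] r2c1's peers cover all but 4, so r2c1=4.
Step 19. [r2c4∈{6}] r2c4's peers cover all but 6. So r2c4=6.
Step 20. [r5c1∈{6}] r5c1 has the single candidate 6 ⇒ r5c1=6.
Step 21. [r3c2∈{6}] nothing but 6 survives at r3c2, so r3c2=6.
Step 22. [r4c1∈{3}] nothing but 3 survives at r4c1, so r4c1=3.

Answer: 1 2 6 5 4 3 / 4 3 5 6 2 1 / 5 6 2 3 1 4 / 3 1 4 2 5 6 / 6 5 1 4 3 2 / 2 4 3 1 6 5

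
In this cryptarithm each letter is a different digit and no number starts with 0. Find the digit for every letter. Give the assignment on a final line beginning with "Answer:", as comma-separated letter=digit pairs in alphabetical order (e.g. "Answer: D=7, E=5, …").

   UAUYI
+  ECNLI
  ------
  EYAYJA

Step 1. [col 1: I + I ≡ A (mod 10)] I=7 is one option consistent with column 1 (I + I ≡ A (mod 10), carry-in 0) — take it. So I=7.
Step 2. [E] E is the leading digit of a 6-digit sum of two 5-digit numbers; the final carry is exactly 1, so E=1.
Step 3. [col 1: I + I ≡ A (mod 10)] column 1 reads I+I+carry(0)=A with I=7; with digits 1,7 already taken and all letters distinct, the only value for A is 4 ⇒ A=4.
Step 4. [col 2: Y + L ≡ J (mod 10)] column 2 (Y + L ≡ J (mod 10), carry-in 1) doesn't pin Y yet; pick Y=0 and continue. So Y=0.
Step 5. [col 2: Y + L ≡ J (mod 10)] no forcing yet in column 2 (carry-in 1); J=6 is free and consistent — try it. So J=6.
Step 6. [col 2: Y + L ≡ J (mod 10)] column 2 reads Y+L+carry(1)=J with Y=0, J=6; with digits 0,1,4,6,7 already taken and all letters distinct, the only value for L is 5. So L=5.
Step 7. [col 3: U + N ≡ Y (mod 10)] no forcing yet in column 3 (carry-in 0); N=2 is free and consistent — try it. So N=2.
Step 8. [col 3: U + N ≡ Y (mod 10)] from column 3 (N=2, Y=0, carry-in 0, digits 0,1,2,4,5,6,7 already taken and all letters distinct): U must equal 8. So U=8.
Step 9. [col 4: A + C ≡ A (mod 10)] in column 4 we have A+C≡A with carry-in 1; given A=4 and digits 0,1,2,4,5,6,7,8 already taken and all letters distinct, that pins C to 9, so C=9.

Answer: A=4, C=9, E=1, I=7, J=6, L=5, N=2, U=8, Y=0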